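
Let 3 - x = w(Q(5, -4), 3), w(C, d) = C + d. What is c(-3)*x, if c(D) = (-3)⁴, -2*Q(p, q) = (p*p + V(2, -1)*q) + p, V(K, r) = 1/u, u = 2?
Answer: 1134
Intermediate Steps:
V(K, r) = ½ (V(K, r) = 1/2 = ½)
Q(p, q) = -p/2 - p²/2 - q/4 (Q(p, q) = -((p*p + q/2) + p)/2 = -((p² + q/2) + p)/2 = -(p + p² + q/2)/2 = -p/2 - p²/2 - q/4)
c(D) = 81
x = 14 (x = 3 - ((-½*5 - ½*5² - ¼*(-4)) + 3) = 3 - ((-5/2 - ½*25 + 1) + 3) = 3 - ((-5/2 - 25/2 + 1) + 3) = 3 - (-14 + 3) = 3 - 1*(-11) = 3 + 11 = 14)
c(-3)*x = 81*14 = 1134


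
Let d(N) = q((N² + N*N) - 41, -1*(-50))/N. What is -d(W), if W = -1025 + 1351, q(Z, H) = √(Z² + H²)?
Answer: -√45160927621/326 ≈ -651.87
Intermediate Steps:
q(Z, H) = √(H² + Z²)
W = 326
d(N) = √(2500 + (-41 + 2*N²)²)/N (d(N) = √((-1*(-50))² + ((N² + N*N) - 41)²)/N = √(50² + ((N² + N²) - 41)²)/N = √(2500 + (2*N² - 41)²)/N = √(2500 + (-41 + 2*N²)²)/N)
-d(W) = -√(2500 + (-41 + 2*326²)²)/326 = -√(2500 + (-41 + 2*106276)²)/326 = -√(2500 + (-41 + 212552)²)/326 = -√(2500 + 212511²)/326 = -√(2500 + 45160925121)/326 = -√45160927621/326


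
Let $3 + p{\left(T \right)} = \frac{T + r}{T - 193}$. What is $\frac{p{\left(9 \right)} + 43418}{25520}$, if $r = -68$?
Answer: $\frac{7988419}{4695680} \approx 1.7012$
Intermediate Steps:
$p{\left(T \right)} = -3 + \frac{-68 + T}{-193 + T}$ ($p{\left(T \right)} = -3 + \frac{T - 68}{T - 193} = -3 + \frac{-68 + T}{-193 + T}$)
$\frac{p{\left(9 \right)} + 43418}{25520} = \frac{\frac{511 - 18}{-193 + 9} + 43418}{25520} = \left(\frac{511 - 18}{-184} + 43418\right) \frac{1}{25520} = \left(\left(- \frac{1}{184}\right) 493 + 43418\right) \frac{1}{25520} = \left(- \frac{493}{184} + 43418\right) \frac{1}{25520} = \frac{7988419}{184} \cdot \frac{1}{25520} = \frac{7988419}{4695680}$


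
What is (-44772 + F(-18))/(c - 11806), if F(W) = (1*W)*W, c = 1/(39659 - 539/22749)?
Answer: 40101076807296/10651397403163 ≈ 3.7649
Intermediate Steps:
c = 22749/902202052 (c = 1/(39659 - 539*1/22749) = 1/(39659 - 539/22749) = 1/(902202052/22749) = 22749/902202052 ≈ 2.5215e-5)
F(W) = W² (F(W) = W*W = W²)
(-44772 + F(-18))/(c - 11806) = (-44772 + (-18)²)/(22749/902202052 - 11806) = (-44772 + 324)/(-10651397403163/902202052) = -44448*(-902202052/10651397403163) = 40101076807296/10651397403163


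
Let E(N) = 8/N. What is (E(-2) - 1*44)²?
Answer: 2304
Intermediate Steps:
(E(-2) - 1*44)² = (8/(-2) - 1*44)² = (8*(-½) - 44)² = (-4 - 44)² = (-48)² = 2304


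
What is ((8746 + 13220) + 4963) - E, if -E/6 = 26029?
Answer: 183103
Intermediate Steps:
E = -156174 (E = -6*26029 = -156174)
((8746 + 13220) + 4963) - E = ((8746 + 13220) + 4963) - 1*(-156174) = (21966 + 4963) + 156174 = 26929 + 156174 = 183103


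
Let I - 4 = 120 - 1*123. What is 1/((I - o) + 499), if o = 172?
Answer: 1/328 ≈ 0.0030488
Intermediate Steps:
I = 1 (I = 4 + (120 - 1*123) = 4 + (120 - 123) = 4 - 3 = 1)
1/((I - o) + 499) = 1/((1 - 1*172) + 499) = 1/((1 - 172) + 499) = 1/(-171 + 499) = 1/328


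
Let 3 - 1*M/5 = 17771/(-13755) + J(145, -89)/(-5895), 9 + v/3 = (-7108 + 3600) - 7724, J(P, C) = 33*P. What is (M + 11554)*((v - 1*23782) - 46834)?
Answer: -3323745451445/2751 ≈ -1.2082e+9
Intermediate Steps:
v = -33723 (v = -27 + 3*((-7108 + 3600) - 7724) = -27 + 3*(-3508 - 7724) = -27 + 3*(-11232) = -27 - 33696 = -33723)
M = 70201/2751 (M = 15 - 5*(17771/(-13755) + (33*145)/(-5895)) = 15 - 5*(17771*(-1/13755) + 4785*(-1/5895)) = 15 - 5*(-17771/13755 - 319/393) = 15 - 5*(-28936/13755) = 15 + 28936/2751 = 70201/2751 ≈ 25.518)
(M + 11554)*((v - 1*23782) - 46834) = (70201/2751 + 11554)*((-33723 - 1*23782) - 46834) = 31855255*((-33723 - 23782) - 46834)/2751 = 31855255*(-57505 - 46834)/2751 = (31855255/2751)*(-104339) = -3323745451445/2751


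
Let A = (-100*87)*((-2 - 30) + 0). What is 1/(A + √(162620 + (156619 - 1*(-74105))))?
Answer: 2175/605516927 - √6146/9688270832 ≈ 3.5839e-6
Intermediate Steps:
A = 278400 (A = -8700*(-32 + 0) = -8700*(-32) = 278400)
1/(A + √(162620 + (156619 - 1*(-74105)))) = 1/(278400 + √(162620 + (156619 - 1*(-74105)))) = 1/(278400 + √(162620 + (156619 + 74105))) = 1/(278400 + √(162620 + 230724)) = 1/(278400 + √393344) = 1/(278400 + 8*√6146)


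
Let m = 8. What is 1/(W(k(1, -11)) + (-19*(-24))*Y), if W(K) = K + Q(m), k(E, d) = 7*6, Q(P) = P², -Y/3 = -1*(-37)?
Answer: -1/50510 ≈ -1.9798e-5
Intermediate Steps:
Y = -111 (Y = -(-3)*(-37) = -3*37 = -111)
k(E, d) = 42
W(K) = 64 + K (W(K) = K + 8² = K + 64 = 64 + K)
1/(W(k(1, -11)) + (-19*(-24))*Y) = 1/((64 + 42) - 19*(-24)*(-111)) = 1/(106 + 456*(-111)) = 1/(106 - 50616) = 1/(-50510) = -1/50510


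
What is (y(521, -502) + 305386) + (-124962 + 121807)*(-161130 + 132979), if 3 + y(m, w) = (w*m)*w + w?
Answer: 220415370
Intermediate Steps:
y(m, w) = -3 + w + m*w² (y(m, w) = -3 + ((w*m)*w + w) = -3 + ((m*w)*w + w) = -3 + (m*w² + w) = -3 + (w + m*w²) = -3 + w + m*w²)
(y(521, -502) + 305386) + (-124962 + 121807)*(-161130 + 132979) = ((-3 - 502 + 521*(-502)²) + 305386) + (-124962 + 121807)*(-161130 + 132979) = ((-3 - 502 + 521*252004) + 305386) - 3155*(-28151) = ((-3 - 502 + 131294084) + 305386) + 88816405 = (131293579 + 305386) + 88816405 = 131598965 + 88816405 = 220415370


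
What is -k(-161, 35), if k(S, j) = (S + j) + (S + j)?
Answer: 252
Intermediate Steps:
k(S, j) = 2*S + 2*j
-k(-161, 35) = -(2*(-161) + 2*35) = -(-322 + 70) = -1*(-252) = 252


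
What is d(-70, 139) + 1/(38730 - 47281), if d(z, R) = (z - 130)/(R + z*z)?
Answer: -1715239/43088489 ≈ -0.039807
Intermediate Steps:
d(z, R) = (-130 + z)/(R + z²)
d(-70, 139) + 1/(38730 - 47281) = (-130 - 70)/(139 + (-70)²) + 1/(38730 - 47281) = -200/(139 + 4900) + 1/(-8551) = -200/5039 - 1/8551 = -1715239/43088489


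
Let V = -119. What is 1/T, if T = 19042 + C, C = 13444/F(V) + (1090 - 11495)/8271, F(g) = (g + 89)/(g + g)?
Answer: 41355/5198177737 ≈ 7.9557e-6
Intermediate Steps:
F(g) = (89 + g)/(2*g) (F(g) = (89 + g)/((2*g)) = (89 + g)*(1/(2*g)) = (89 + g)/(2*g))
C = 4410695827/41355 (C = 13444/(((½)*(89 - 119)/(-119))) + (1090 - 11495)/8271 = 13444/(((½)*(-1/119)*(-30))) - 10405*1/8271 = 13444/(15/119) - 10405/8271 = 13444*(119/15) - 10405/8271 = 1599836/15 - 10405/8271 = 4410695827/41355 ≈ 1.0665e+5)
T = 5198177737/41355 (T = 19042 + 4410695827/41355 = 5198177737/41355 ≈ 1.2570e+5)
1/T = 1/(5198177737/41355) = 41355/5198177737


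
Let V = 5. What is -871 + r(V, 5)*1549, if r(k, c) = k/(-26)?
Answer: -30391/26 ≈ -1168.9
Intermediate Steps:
r(k, c) = -k/26 (r(k, c) = k*(-1/26) = -k/26)
-871 + r(V, 5)*1549 = -871 - 1/26*5*1549 = -871 - 5/26*1549 = -871 - 7745/26 = -30391/26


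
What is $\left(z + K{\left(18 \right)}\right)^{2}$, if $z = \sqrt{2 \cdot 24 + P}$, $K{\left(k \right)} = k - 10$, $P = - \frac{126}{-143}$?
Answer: $\frac{\left(1144 + \sqrt{999570}\right)^{2}}{20449} \approx 224.75$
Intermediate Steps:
$P = \frac{126}{143}$ ($P = \left(-126\right) \left(- \frac{1}{143}\right) = \frac{126}{143} \approx 0.88112$)
$K{\left(k \right)} = -10 + k$
$z = \frac{\sqrt{999570}}{143}$ ($z = \sqrt{2 \cdot 24 + \frac{126}{143}} = \sqrt{48 + \frac{126}{143}} = \sqrt{\frac{6990}{143}} = \frac{\sqrt{999570}}{143} \approx 6.9915$)
$\left(z + K{\left(18 \right)}\right)^{2} = \left(\frac{\sqrt{999570}}{143} + \left(-10 + 18\right)\right)^{2} = \left(\frac{\sqrt{999570}}{143} + 8\right)^{2} = \left(8 + \frac{\sqrt{999570}}{143}\right)^{2}$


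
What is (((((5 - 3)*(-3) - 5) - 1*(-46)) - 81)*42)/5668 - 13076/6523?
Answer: -21679301/9243091 ≈ -2.3455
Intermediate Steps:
(((((5 - 3)*(-3) - 5) - 1*(-46)) - 81)*42)/5668 - 13076/6523 = ((((2*(-3) - 5) + 46) - 81)*42)*(1/5668) - 13076*1/6523 = ((((-6 - 5) + 46) - 81)*42)*(1/5668) - 13076/6523 = (((-11 + 46) - 81)*42)*(1/5668) - 13076/6523 = ((35 - 81)*42)*(1/5668) - 13076/6523 = -46*42*(1/5668) - 13076/6523 = -1932*1/5668 - 13076/6523 = -483/1417 - 13076/6523 = -21679301/9243091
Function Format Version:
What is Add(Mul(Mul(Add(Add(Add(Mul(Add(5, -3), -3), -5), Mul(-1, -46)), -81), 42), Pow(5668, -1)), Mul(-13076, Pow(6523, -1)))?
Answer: Rational(-21679301, 9243091) ≈ -2.3455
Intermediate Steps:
Add(Mul(Mul(Add(Add(Add(Mul(Add(5, -3), -3), -5), Mul(-1, -46)), -81), 42), Pow(5668, -1)), Mul(-13076, Pow(6523, -1))) = Add(Mul(Mul(Add(Add(Add(Mul(2, -3), -5), 46), -81), 42), Rational(1, 5668)), Mul(-13076, Rational(1, 6523))) = Add(Mul(Mul(Add(Add(Add(-6, -5), 46), -81), 42), Rational(1, 5668)), Rational(-13076, 6523)) = Add(Mul(Mul(Add(Add(-11, 46), -81), 42), Rational(1, 5668)), Rational(-13076, 6523)) = Add(Mul(Mul(Add(35, -81), 42), Rational(1, 5668)), Rational(-13076, 6523)) = Add(Mul(Mul(-46, 42), Rational(1, 5668)), Rational(-13076, 6523)) = Add(Mul(-1932, Rational(1, 5668)), Rational(-13076, 6523)) = Add(Rational(-483, 1417), Rational(-13076, 6523)) = Rational(-21679301, 9243091)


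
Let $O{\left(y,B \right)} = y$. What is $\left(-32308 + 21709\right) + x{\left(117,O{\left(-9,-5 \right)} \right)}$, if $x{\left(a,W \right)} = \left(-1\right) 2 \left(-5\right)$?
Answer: $-10589$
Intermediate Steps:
$x{\left(a,W \right)} = 10$ ($x{\left(a,W \right)} = \left(-2\right) \left(-5\right) = 10$)
$\left(-32308 + 21709\right) + x{\left(117,O{\left(-9,-5 \right)} \right)} = \left(-32308 + 21709\right) + 10 = -10599 + 10 = -10589$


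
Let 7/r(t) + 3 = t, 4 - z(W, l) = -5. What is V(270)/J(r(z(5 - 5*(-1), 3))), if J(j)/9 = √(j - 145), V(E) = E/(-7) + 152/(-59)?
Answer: 16994*I*√5178/3207771 ≈ 0.38122*I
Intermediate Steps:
V(E) = -152/59 - E/7 (V(E) = E*(-⅐) + 152*(-1/59) = -E/7 - 152/59 = -152/59 - E/7)
z(W, l) = 9 (z(W, l) = 4 - 1*(-5) = 4 + 5 = 9)
r(t) = 7/(-3 + t)
J(j) = 9*√(-145 + j) (J(j) = 9*√(j - 145) = 9*√(-145 + j))
V(270)/J(r(z(5 - 5*(-1), 3))) = (-152/59 - ⅐*270)/((9*√(-145 + 7/(-3 + 9)))) = (-152/59 - 270/7)/((9*√(-145 + 7/6))) = -16994*1/(9*√(-145 + 7*(⅙)))/413 = -16994*1/(9*√(-145 + 7/6))/413 = -16994*(-I*√5178/7767)/413 = -(-16994)*I*√5178/3207771 = 16994*I*√5178/3207771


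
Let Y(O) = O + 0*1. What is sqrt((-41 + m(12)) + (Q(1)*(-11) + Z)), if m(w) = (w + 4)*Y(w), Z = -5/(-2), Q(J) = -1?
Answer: sqrt(658)/2 ≈ 12.826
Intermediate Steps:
Y(O) = O (Y(O) = O + 0 = O)
Z = 5/2 (Z = -5*(-1/2) = 5/2 ≈ 2.5000)
m(w) = w*(4 + w) (m(w) = (w + 4)*w = (4 + w)*w = w*(4 + w))
sqrt((-41 + m(12)) + (Q(1)*(-11) + Z)) = sqrt((-41 + 12*(4 + 12)) + (-1*(-11) + 5/2)) = sqrt((-41 + 12*16) + (11 + 5/2)) = sqrt((-41 + 192) + 27/2) = sqrt(151 + 27/2) = sqrt(329/2) = sqrt(658)/2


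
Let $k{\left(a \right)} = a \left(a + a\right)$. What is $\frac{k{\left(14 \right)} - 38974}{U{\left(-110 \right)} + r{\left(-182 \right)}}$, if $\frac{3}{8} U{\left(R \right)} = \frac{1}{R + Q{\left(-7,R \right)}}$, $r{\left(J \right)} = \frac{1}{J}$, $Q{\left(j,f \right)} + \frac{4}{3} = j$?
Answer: $\frac{2492783020}{1811} \approx 1.3765 \cdot 10^{6}$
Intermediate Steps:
$Q{\left(j,f \right)} = - \frac{4}{3} + j$
$k{\left(a \right)} = 2 a^{2}$ ($k{\left(a \right)} = a 2 a = 2 a^{2}$)
$U{\left(R \right)} = \frac{8}{3 \left(- \frac{25}{3} + R\right)}$ ($U{\left(R \right)} = \frac{8}{3 \left(R - \frac{25}{3}\right)} = \frac{8}{3 \left(- \frac{25}{3} + R\right)}$)
$\frac{k{\left(14 \right)} - 38974}{U{\left(-110 \right)} + r{\left(-182 \right)}} = \frac{2 \cdot 14^{2} - 38974}{\frac{8}{-25 + 3 \left(-110\right)} + \frac{1}{-182}} = \frac{2 \cdot 196 - 38974}{\frac{8}{-25 - 330} - \frac{1}{182}} = \frac{392 - 38974}{\frac{8}{-355} - \frac{1}{182}} = - \frac{38582}{8 \left(- \frac{1}{355}\right) - \frac{1}{182}} = - \frac{38582}{- \frac{8}{355} - \frac{1}{182}} = - \frac{38582}{- \frac{1811}{64610}} = \left(-38582\right) \left(- \frac{64610}{1811}\right) = \frac{2492783020}{1811}$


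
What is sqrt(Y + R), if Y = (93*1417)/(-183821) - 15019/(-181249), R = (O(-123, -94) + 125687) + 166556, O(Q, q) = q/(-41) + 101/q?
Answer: sqrt(4818478141712007859302854701300358)/128405153341366 ≈ 540.60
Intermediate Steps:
O(Q, q) = 101/q - q/41 (O(Q, q) = q*(-1/41) + 101/q = -q/41 + 101/q = 101/q - q/41)
R = 1126309217/3854 (R = ((101/(-94) - 1/41*(-94)) + 125687) + 166556 = ((101*(-1/94) + 94/41) + 125687) + 166556 = ((-101/94 + 94/41) + 125687) + 166556 = (4695/3854 + 125687) + 166556 = 484402393/3854 + 166556 = 1126309217/3854 ≈ 2.9224e+5)
Y = -21124366870/33317372429 (Y = 131781*(-1/183821) - 15019*(-1/181249) = -131781/183821 + 15019/181249 = -21124366870/33317372429 ≈ -0.63403)
sqrt(Y + R) = sqrt(-21124366870/33317372429 + 1126309217/3854) = sqrt(37525582239694461113/128405153341366) = sqrt(4818478141712007859302854701300358)/128405153341366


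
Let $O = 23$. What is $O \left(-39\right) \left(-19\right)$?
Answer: $17043$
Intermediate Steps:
$O \left(-39\right) \left(-19\right) = 23 \left(-39\right) \left(-19\right) = \left(-897\right) \left(-19\right) = 17043$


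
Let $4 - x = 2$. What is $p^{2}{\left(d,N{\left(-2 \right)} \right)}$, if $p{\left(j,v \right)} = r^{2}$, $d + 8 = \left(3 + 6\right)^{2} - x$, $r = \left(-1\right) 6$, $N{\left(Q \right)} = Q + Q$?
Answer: $1296$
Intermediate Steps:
$x = 2$ ($x = 4 - 2 = 2$)
$N{\left(Q \right)} = 2 Q$
$r = -6$
$d = 71$ ($d = -8 + \left(\left(3 + 6\right)^{2} - 2\right) = -8 - \left(2 - 9^{2}\right) = -8 + \left(81 - 2\right) = -8 + 79 = 71$)
$p{\left(j,v \right)} = 36$ ($p{\left(j,v \right)} = \left(-6\right)^{2} = 36$)
$p^{2}{\left(d,N{\left(-2 \right)} \right)} = 36^{2} = 1296$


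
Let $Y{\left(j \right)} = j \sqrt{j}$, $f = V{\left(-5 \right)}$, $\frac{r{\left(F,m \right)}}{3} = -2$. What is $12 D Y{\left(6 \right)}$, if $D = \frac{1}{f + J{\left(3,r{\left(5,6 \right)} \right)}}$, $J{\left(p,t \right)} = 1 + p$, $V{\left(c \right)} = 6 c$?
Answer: $- \frac{36 \sqrt{6}}{13} \approx -6.7832$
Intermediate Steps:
$r{\left(F,m \right)} = -6$ ($r{\left(F,m \right)} = 3 \left(-2\right) = -6$)
$f = -30$ ($f = 6 \left(-5\right) = -30$)
$D = - \frac{1}{26}$ ($D = \frac{1}{-30 + \left(1 + 3\right)} = \frac{1}{-30 + 4} = \frac{1}{-26} = - \frac{1}{26} \approx -0.038462$)
$Y{\left(j \right)} = j^{\frac{3}{2}}$
$12 D Y{\left(6 \right)} = 12 \left(- \frac{1}{26}\right) 6^{\frac{3}{2}} = - \frac{6 \cdot 6 \sqrt{6}}{13} = - \frac{36 \sqrt{6}}{13}$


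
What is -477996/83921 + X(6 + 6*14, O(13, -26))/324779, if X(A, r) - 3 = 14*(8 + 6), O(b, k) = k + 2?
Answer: -155226362605/27255778459 ≈ -5.6952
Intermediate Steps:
O(b, k) = 2 + k
X(A, r) = 199 (X(A, r) = 3 + 14*(8 + 6) = 3 + 14*14 = 3 + 196 = 199)
-477996/83921 + X(6 + 6*14, O(13, -26))/324779 = -477996/83921 + 199/324779 = -155226362605/27255778459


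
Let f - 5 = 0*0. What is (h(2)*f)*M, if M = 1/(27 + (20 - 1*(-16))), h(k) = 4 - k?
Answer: 10/63 ≈ 0.15873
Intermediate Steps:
M = 1/63 (M = 1/(27 + (20 + 16)) = 1/(27 + 36) = 1/63 ≈ 0.015873)
f = 5 (f = 5 + 0*0 = 5 + 0 = 5)
(h(2)*f)*M = ((4 - 1*2)*5)*(1/63) = ((4 - 2)*5)*(1/63) = (2*5)*(1/63) = 10*(1/63) = 10/63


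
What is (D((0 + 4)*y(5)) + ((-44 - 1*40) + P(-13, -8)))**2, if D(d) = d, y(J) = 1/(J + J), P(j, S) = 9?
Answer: 139129/25 ≈ 5565.2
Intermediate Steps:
y(J) = 1/(2*J)
(D((0 + 4)*y(5)) + ((-44 - 1*40) + P(-13, -8)))**2 = ((0 + 4)*((1/2)/5) + ((-44 - 1*40) + 9))**2 = (4*((1/2)*(1/5)) + ((-44 - 40) + 9))**2 = (4*(1/10) + (-84 + 9))**2 = (2/5 - 75)**2 = (-373/5)**2 = 139129/25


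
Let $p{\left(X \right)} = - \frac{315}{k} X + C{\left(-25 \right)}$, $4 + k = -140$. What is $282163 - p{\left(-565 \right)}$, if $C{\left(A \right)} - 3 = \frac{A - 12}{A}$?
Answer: $\frac{113357783}{400} \approx 2.8339 \cdot 10^{5}$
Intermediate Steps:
$k = -144$ ($k = -4 - 140 = -144$)
$C{\left(A \right)} = 3 + \frac{-12 + A}{A}$ ($C{\left(A \right)} = 3 + \frac{A - 12}{A} = 3 + \frac{-12 + A}{A}$)
$p{\left(X \right)} = \frac{112}{25} + \frac{35 X}{16}$ ($p{\left(X \right)} = - \frac{315}{-144} X + \left(4 - \frac{12}{-25}\right) = \left(-315\right) \left(- \frac{1}{144}\right) X + \left(4 - - \frac{12}{25}\right) = \frac{35 X}{16} + \left(4 + \frac{12}{25}\right) = \frac{35 X}{16} + \frac{112}{25} = \frac{112}{25} + \frac{35 X}{16}$)
$282163 - p{\left(-565 \right)} = 282163 - \left(\frac{112}{25} + \frac{35}{16} \left(-565\right)\right) = 282163 - \left(\frac{112}{25} - \frac{19775}{16}\right) = 282163 - - \frac{492583}{400} = 282163 + \frac{492583}{400} = \frac{113357783}{400}$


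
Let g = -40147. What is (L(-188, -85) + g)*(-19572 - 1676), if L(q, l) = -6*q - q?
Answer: 825081088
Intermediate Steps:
L(q, l) = -7*q
(L(-188, -85) + g)*(-19572 - 1676) = (-7*(-188) - 40147)*(-19572 - 1676) = (1316 - 40147)*(-21248) = -38831*(-21248) = 825081088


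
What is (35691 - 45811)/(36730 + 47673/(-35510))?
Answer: -359361200/1304234627 ≈ -0.27553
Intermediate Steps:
(35691 - 45811)/(36730 + 47673/(-35510)) = -10120/(36730 + 47673*(-1/35510)) = -10120/(36730 - 47673/35510) = -10120/1304234627/35510 = -10120*35510/1304234627 = -359361200/1304234627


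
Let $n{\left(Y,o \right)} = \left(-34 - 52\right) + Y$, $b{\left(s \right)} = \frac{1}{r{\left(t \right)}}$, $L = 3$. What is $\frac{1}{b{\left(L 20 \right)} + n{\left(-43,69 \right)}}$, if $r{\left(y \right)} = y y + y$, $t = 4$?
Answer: $- \frac{20}{2579} \approx -0.0077549$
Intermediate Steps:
$r{\left(y \right)} = y + y^{2}$ ($r{\left(y \right)} = y^{2} + y = y + y^{2}$)
$b{\left(s \right)} = \frac{1}{20}$ ($b{\left(s \right)} = \frac{1}{4 \left(1 + 4\right)} = \frac{1}{4 \cdot 5} = \frac{1}{20}$)
$n{\left(Y,o \right)} = -86 + Y$
$\frac{1}{b{\left(L 20 \right)} + n{\left(-43,69 \right)}} = \frac{1}{\frac{1}{20} - 129} = \frac{1}{- \frac{2579}{20}} = - \frac{20}{2579}$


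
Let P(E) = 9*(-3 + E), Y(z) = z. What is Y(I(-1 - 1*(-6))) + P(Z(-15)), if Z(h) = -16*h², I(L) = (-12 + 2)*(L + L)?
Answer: -32527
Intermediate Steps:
I(L) = -20*L
P(E) = -27 + 9*E
Y(I(-1 - 1*(-6))) + P(Z(-15)) = -20*(-1 - 1*(-6)) + (-27 + 9*(-16*(-15)²)) = -20*(-1 + 6) + (-27 + 9*(-16*225)) = -20*5 + (-27 + 9*(-3600)) = -100 + (-27 - 32400) = -100 - 32427 = -32527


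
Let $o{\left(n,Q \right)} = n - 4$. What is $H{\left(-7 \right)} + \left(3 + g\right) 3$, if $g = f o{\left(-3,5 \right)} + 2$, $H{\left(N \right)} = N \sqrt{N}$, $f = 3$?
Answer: $-48 - 7 i \sqrt{7} \approx -48.0 - 18.52 i$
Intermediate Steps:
$o{\left(n,Q \right)} = -4 + n$ ($o{\left(n,Q \right)} = n - 4 = -4 + n$)
$H{\left(N \right)} = N^{\frac{3}{2}}$
$g = -19$ ($g = 3 \left(-4 - 3\right) + 2 = 3 \left(-7\right) + 2 = -21 + 2 = -19$)
$H{\left(-7 \right)} + \left(3 + g\right) 3 = \left(-7\right)^{\frac{3}{2}} + \left(3 - 19\right) 3 = - 7 i \sqrt{7} - 48 = -48 - 7 i \sqrt{7}$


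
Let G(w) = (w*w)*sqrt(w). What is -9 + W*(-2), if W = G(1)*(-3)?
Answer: -3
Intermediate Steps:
G(w) = w**(5/2) (G(w) = w**2*sqrt(w) = w**(5/2))
W = -3 (W = 1**(5/2)*(-3) = 1*(-3) = -3)
-9 + W*(-2) = -9 - 3*(-2) = -9 + 6 = -3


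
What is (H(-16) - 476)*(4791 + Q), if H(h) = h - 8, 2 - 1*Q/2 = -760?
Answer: -3157500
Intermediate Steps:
Q = 1524 (Q = 4 - 2*(-760) = 4 + 1520 = 1524)
H(h) = -8 + h
(H(-16) - 476)*(4791 + Q) = ((-8 - 16) - 476)*(4791 + 1524) = (-24 - 476)*6315 = -500*6315 = -3157500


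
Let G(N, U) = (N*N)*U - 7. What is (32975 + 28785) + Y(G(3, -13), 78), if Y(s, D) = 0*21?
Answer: 61760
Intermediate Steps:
G(N, U) = -7 + U*N² (G(N, U) = N²*U - 7 = U*N² - 7 = -7 + U*N²)
Y(s, D) = 0
(32975 + 28785) + Y(G(3, -13), 78) = (32975 + 28785) + 0 = 61760 + 0 = 61760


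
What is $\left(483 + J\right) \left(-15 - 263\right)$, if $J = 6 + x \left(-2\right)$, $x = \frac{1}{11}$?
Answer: $- \frac{1494806}{11} \approx -1.3589 \cdot 10^{5}$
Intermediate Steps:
$x = \frac{1}{11} \approx 0.090909$
$J = \frac{64}{11}$ ($J = 6 + \frac{1}{11} \left(-2\right) = 6 - \frac{2}{11} = \frac{64}{11} \approx 5.8182$)
$\left(483 + J\right) \left(-15 - 263\right) = \left(483 + \frac{64}{11}\right) \left(-15 - 263\right) = \frac{5377}{11} \left(-278\right) = - \frac{1494806}{11}$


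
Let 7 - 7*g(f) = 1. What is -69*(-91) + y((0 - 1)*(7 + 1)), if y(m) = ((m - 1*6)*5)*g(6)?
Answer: 6219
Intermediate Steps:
g(f) = 6/7 (g(f) = 1 - ⅐*1 = 1 - ⅐ = 6/7)
y(m) = -180/7 + 30*m/7 (y(m) = ((m - 1*6)*5)*(6/7) = ((m - 6)*5)*(6/7) = ((-6 + m)*5)*(6/7) = (-30 + 5*m)*(6/7) = -180/7 + 30*m/7)
-69*(-91) + y((0 - 1)*(7 + 1)) = -69*(-91) + (-180/7 + 30*((0 - 1)*(7 + 1))/7) = 6279 + (-180/7 + 30*(-1*8)/7) = 6279 + (-180/7 + (30/7)*(-8)) = 6279 + (-180/7 - 240/7) = 6279 - 60 = 6219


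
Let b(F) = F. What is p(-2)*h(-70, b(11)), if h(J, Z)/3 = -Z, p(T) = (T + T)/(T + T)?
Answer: -33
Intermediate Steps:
p(T) = 1 (p(T) = (2*T)/((2*T)) = (2*T)*(1/(2*T)) = 1)
h(J, Z) = -3*Z (h(J, Z) = 3*(-Z) = -3*Z)
p(-2)*h(-70, b(11)) = 1*(-3*11) = 1*(-33) = -33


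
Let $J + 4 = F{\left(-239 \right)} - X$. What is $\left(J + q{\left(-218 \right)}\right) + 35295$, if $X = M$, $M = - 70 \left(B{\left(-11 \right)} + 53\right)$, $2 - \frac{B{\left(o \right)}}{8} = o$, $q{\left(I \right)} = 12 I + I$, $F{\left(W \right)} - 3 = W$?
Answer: $43211$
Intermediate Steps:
$F{\left(W \right)} = 3 + W$
$q{\left(I \right)} = 13 I$
$B{\left(o \right)} = 16 - 8 o$
$M = -10990$ ($M = - 70 \left(\left(16 - -88\right) + 53\right) = - 70 \left(\left(16 + 88\right) + 53\right) = - 70 \left(104 + 53\right) = \left(-70\right) 157 = -10990$)
$X = -10990$
$J = 10750$ ($J = -4 + \left(\left(3 - 239\right) - -10990\right) = -4 + \left(-236 + 10990\right) = -4 + 10754 = 10750$)
$\left(J + q{\left(-218 \right)}\right) + 35295 = \left(10750 + 13 \left(-218\right)\right) + 35295 = \left(10750 - 2834\right) + 35295 = 7916 + 35295 = 43211$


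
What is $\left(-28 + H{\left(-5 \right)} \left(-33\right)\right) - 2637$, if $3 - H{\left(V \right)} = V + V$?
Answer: $-3094$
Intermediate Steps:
$H{\left(V \right)} = 3 - 2 V$ ($H{\left(V \right)} = 3 - \left(V + V\right) = 3 - 2 V$)
$\left(-28 + H{\left(-5 \right)} \left(-33\right)\right) - 2637 = \left(-28 + \left(3 - -10\right) \left(-33\right)\right) - 2637 = \left(-28 + \left(3 + 10\right) \left(-33\right)\right) - 2637 = \left(-28 + 13 \left(-33\right)\right) - 2637 = \left(-28 - 429\right) - 2637 = -457 - 2637 = -3094$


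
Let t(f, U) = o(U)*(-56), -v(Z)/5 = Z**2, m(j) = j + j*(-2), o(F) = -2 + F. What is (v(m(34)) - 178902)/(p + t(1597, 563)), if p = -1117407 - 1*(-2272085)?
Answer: -92341/561631 ≈ -0.16442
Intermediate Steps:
m(j) = -j (m(j) = j - 2*j = -j)
v(Z) = -5*Z**2
p = 1154678 (p = -1117407 + 2272085 = 1154678)
t(f, U) = 112 - 56*U (t(f, U) = (-2 + U)*(-56) = 112 - 56*U)
(v(m(34)) - 178902)/(p + t(1597, 563)) = (-5*(-1*34)**2 - 178902)/(1154678 + (112 - 56*563)) = (-5*(-34)**2 - 178902)/(1154678 + (112 - 31528)) = (-5*1156 - 178902)/(1154678 - 31416) = (-5780 - 178902)/1123262 = -184682*1/1123262 = -92341/561631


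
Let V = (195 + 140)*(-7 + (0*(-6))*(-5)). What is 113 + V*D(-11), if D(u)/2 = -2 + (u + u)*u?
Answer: -1125487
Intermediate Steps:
D(u) = -4 + 4*u**2 (D(u) = 2*(-2 + (u + u)*u) = 2*(-2 + (2*u)*u) = 2*(-2 + 2*u**2) = -4 + 4*u**2)
V = -2345 (V = 335*(-7 + 0*(-5)) = 335*(-7 + 0) = 335*(-7) = -2345)
113 + V*D(-11) = 113 - 2345*(-4 + 4*(-11)**2) = 113 - 2345*(-4 + 4*121) = 113 - 2345*(-4 + 484) = 113 - 2345*480 = 113 - 1125600 = -1125487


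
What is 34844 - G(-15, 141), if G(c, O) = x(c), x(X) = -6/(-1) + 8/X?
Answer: 522578/15 ≈ 34839.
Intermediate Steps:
x(X) = 6 + 8/X (x(X) = -6*(-1) + 8/X = 6 + 8/X)
G(c, O) = 6 + 8/c
34844 - G(-15, 141) = 34844 - (6 + 8/(-15)) = 34844 - (6 + 8*(-1/15)) = 34844 - (6 - 8/15) = 34844 - 1*82/15 = 34844 - 82/15 = 522578/15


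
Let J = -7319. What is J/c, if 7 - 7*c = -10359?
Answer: -51233/10366 ≈ -4.9424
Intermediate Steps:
c = 10366/7 (c = 1 - 1/7*(-10359) = 1 + 10359/7 = 10366/7 ≈ 1480.9)
J/c = -7319/10366/7 = -7319*7/10366 = -51233/10366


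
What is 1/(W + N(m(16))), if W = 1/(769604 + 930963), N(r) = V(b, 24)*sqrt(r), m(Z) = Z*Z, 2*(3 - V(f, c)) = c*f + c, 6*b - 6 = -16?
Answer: 1700567/299299793 ≈ 0.0056818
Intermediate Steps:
b = -5/3 (b = 1 + (1/6)*(-16) = 1 - 8/3 = -5/3 ≈ -1.6667)
V(f, c) = 3 - c/2 - c*f/2 (V(f, c) = 3 - (c*f + c)/2 = 3 - (c + c*f)/2 = 3 + (-c/2 - c*f/2) = 3 - c/2 - c*f/2)
m(Z) = Z**2
N(r) = 11*sqrt(r) (N(r) = (3 - 1/2*24 - 1/2*24*(-5/3))*sqrt(r) = (3 - 12 + 20)*sqrt(r) = 11*sqrt(r))
W = 1/1700567 ≈ 5.8804e-7
1/(W + N(m(16))) = 1/(1/1700567 + 11*sqrt(16**2)) = 1/(1/1700567 + 11*sqrt(256)) = 1/(1/1700567 + 11*16) = 1/(1/1700567 + 176) = 1/(299299793/1700567) = 1700567/299299793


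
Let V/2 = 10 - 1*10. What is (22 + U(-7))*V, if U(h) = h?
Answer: 0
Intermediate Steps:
V = 0 (V = 2*(10 - 1*10) = 2*(10 - 10) = 2*0 = 0)
(22 + U(-7))*V = (22 - 7)*0 = 15*0 = 0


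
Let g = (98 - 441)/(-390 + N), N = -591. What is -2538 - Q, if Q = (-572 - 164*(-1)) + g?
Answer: -2089873/981 ≈ -2130.4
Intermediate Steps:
g = 343/981 (g = (98 - 441)/(-390 - 591) = -343/(-981) = -343*(-1/981) = 343/981 ≈ 0.34964)
Q = -399905/981 (Q = (-572 - 164*(-1)) + 343/981 = (-572 + 164) + 343/981 = -408 + 343/981 = -399905/981 ≈ -407.65)
-2538 - Q = -2538 - 1*(-399905/981) = -2538 + 399905/981 = -2089873/981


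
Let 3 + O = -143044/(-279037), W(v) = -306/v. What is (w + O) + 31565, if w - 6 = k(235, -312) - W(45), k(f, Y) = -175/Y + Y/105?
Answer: 8745935099611/277007640 ≈ 31573.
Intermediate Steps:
k(f, Y) = -175/Y + Y/105 (k(f, Y) = -175/Y + Y*(1/105) = -175/Y + Y/105)
w = 113453/10920 (w = 6 + ((-175/(-312) + (1/105)*(-312)) - (-306)/45) = 6 + ((-175*(-1/312) - 104/35) - (-306)/45) = 6 + ((175/312 - 104/35) - 1*(-34/5)) = 6 + (-26323/10920 + 34/5) = 6 + 47933/10920 = 113453/10920 ≈ 10.389)
O = -63097/25367 (O = -3 - 143044/(-279037) = -3 - 143044*(-1/279037) = -3 + 13004/25367 = -63097/25367 ≈ -2.4874)
(w + O) + 31565 = (113453/10920 - 63097/25367) + 31565 = 2188943011/277007640 + 31565 = 8745935099611/277007640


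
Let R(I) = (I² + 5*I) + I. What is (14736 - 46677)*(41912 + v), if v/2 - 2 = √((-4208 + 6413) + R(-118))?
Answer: -1338838956 - 63882*√15421 ≈ -1.3468e+9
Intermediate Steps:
R(I) = I² + 6*I
v = 4 + 2*√15421 (v = 4 + 2*√((-4208 + 6413) - 118*(6 - 118)) = 4 + 2*√(2205 - 118*(-112)) = 4 + 2*√(2205 + 13216) = 4 + 2*√15421 ≈ 252.36)
(14736 - 46677)*(41912 + v) = (14736 - 46677)*(41912 + (4 + 2*√15421)) = -31941*(41916 + 2*√15421) = -1338838956 - 63882*√15421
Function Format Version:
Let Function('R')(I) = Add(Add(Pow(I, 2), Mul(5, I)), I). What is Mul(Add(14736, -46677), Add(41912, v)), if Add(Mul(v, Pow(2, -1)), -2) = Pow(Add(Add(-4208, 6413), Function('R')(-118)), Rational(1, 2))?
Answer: Add(-1338838956, Mul(-63882, Pow(15421, Rational(1, 2)))) ≈ -1.3468e+9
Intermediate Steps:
Function('R')(I) = Add(Pow(I, 2), Mul(6, I))
v = Add(4, Mul(2, Pow(15421, Rational(1, 2)))) (v = Add(4, Mul(2, Pow(Add(Add(-4208, 6413), Mul(-118, Add(6, -118))), Rational(1, 2)))) = Add(4, Mul(2, Pow(Add(2205, Mul(-118, -112)), Rational(1, 2)))) = Add(4, Mul(2, Pow(Add(2205, 13216), Rational(1, 2)))) = Add(4, Mul(2, Pow(15421, Rational(1, 2)))) ≈ 252.36)
Mul(Add(14736, -46677), Add(41912, v)) = Mul(Add(14736, -46677), Add(41912, Add(4, Mul(2, Pow(15421, Rational(1, 2)))))) = Mul(-31941, Add(41916, Mul(2, Pow(15421, Rational(1, 2))))) = Add(-1338838956, Mul(-63882, Pow(15421, Rational(1, 2))))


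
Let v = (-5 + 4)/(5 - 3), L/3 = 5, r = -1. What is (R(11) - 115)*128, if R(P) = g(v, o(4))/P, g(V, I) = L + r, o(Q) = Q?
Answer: -160128/11 ≈ -14557.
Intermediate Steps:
L = 15 (L = 3*5 = 15)
v = -½ (v = -1/2 = -1*½ = -½ ≈ -0.50000)
g(V, I) = 14 (g(V, I) = 15 - 1 = 14)
R(P) = 14/P
(R(11) - 115)*128 = (14/11 - 115)*128 = -1251/11*128 = -160128/11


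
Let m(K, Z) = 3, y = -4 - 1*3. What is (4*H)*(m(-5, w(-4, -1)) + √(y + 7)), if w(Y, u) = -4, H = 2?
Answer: 24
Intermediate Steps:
y = -7 (y = -4 - 3 = -7)
(4*H)*(m(-5, w(-4, -1)) + √(y + 7)) = (4*2)*(3 + √(-7 + 7)) = 8*(3 + √0) = 8*(3 + 0) = 8*3 = 24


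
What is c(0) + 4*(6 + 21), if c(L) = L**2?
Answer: 108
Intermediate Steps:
c(0) + 4*(6 + 21) = 0**2 + 4*(6 + 21) = 0 + 4*27 = 0 + 108 = 108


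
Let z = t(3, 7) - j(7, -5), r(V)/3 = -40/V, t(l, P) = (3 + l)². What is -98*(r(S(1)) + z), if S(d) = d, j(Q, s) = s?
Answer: 7742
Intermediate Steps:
r(V) = -120/V (r(V) = 3*(-40/V) = -120/V)
z = 41 (z = (3 + 3)² - 1*(-5) = 6² + 5 = 36 + 5 = 41)
-98*(r(S(1)) + z) = -98*(-120/1 + 41) = -98*(-120*1 + 41) = -98*(-120 + 41) = -98*(-79) = 7742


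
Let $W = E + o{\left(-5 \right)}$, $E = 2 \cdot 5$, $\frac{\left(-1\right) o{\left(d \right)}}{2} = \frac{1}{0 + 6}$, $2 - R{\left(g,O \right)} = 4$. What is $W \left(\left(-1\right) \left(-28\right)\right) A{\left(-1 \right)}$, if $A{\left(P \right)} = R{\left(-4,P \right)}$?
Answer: $- \frac{1624}{3} \approx -541.33$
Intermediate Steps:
$R{\left(g,O \right)} = -2$ ($R{\left(g,O \right)} = 2 - 4 = -2$)
$o{\left(d \right)} = - \frac{1}{3}$ ($o{\left(d \right)} = - \frac{2}{0 + 6} = - \frac{2}{6} = \left(-2\right) \frac{1}{6} = - \frac{1}{3}$)
$E = 10$
$W = \frac{29}{3}$ ($W = 10 - \frac{1}{3} = \frac{29}{3} \approx 9.6667$)
$A{\left(P \right)} = -2$
$W \left(\left(-1\right) \left(-28\right)\right) A{\left(-1 \right)} = \frac{29 \left(\left(-1\right) \left(-28\right)\right)}{3} \left(-2\right) = \frac{29}{3} \cdot 28 \left(-2\right) = \frac{812}{3} \left(-2\right) = - \frac{1624}{3}$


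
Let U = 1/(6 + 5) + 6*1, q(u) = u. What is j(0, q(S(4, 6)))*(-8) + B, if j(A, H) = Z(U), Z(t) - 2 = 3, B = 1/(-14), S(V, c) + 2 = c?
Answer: -561/14 ≈ -40.071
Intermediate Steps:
S(V, c) = -2 + c
B = -1/14 ≈ -0.071429
U = 67/11 (U = 1/11 + 6 = 67/11 ≈ 6.0909)
Z(t) = 5 (Z(t) = 2 + 3 = 5)
j(A, H) = 5
j(0, q(S(4, 6)))*(-8) + B = 5*(-8) - 1/14 = -40 - 1/14 = -561/14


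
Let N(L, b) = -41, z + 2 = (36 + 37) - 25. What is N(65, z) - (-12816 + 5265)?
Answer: 7510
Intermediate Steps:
z = 46 (z = -2 + ((36 + 37) - 25) = -2 + (73 - 25) = -2 + 48 = 46)
N(65, z) - (-12816 + 5265) = -41 - (-12816 + 5265) = -41 - 1*(-7551) = -41 + 7551 = 7510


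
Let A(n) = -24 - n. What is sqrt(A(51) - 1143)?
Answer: I*sqrt(1218) ≈ 34.9*I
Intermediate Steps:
sqrt(A(51) - 1143) = sqrt((-24 - 1*51) - 1143) = sqrt((-24 - 51) - 1143) = sqrt(-75 - 1143) = sqrt(-1218) = I*sqrt(1218)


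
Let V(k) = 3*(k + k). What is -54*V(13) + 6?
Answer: -4206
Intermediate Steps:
V(k) = 6*k (V(k) = 3*(2*k) = 6*k)
-54*V(13) + 6 = -324*13 + 6 = -54*78 + 6 = -4212 + 6 = -4206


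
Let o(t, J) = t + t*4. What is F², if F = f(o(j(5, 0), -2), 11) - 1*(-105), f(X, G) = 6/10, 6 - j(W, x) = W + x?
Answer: 278784/25 ≈ 11151.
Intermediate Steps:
j(W, x) = 6 - W - x (j(W, x) = 6 - (W + x) = 6 + (-W - x) = 6 - W - x)
o(t, J) = 5*t (o(t, J) = t + 4*t = 5*t)
f(X, G) = ⅗ (f(X, G) = 6*(⅒) = ⅗)
F = 528/5 (F = ⅗ - 1*(-105) = ⅗ + 105 = 528/5 ≈ 105.60)
F² = (528/5)² = 278784/25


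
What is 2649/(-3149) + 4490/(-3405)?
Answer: -4631771/2144469 ≈ -2.1599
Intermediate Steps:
2649/(-3149) + 4490/(-3405) = 2649*(-1/3149) + 4490*(-1/3405) = -2649/3149 - 898/681 = -4631771/2144469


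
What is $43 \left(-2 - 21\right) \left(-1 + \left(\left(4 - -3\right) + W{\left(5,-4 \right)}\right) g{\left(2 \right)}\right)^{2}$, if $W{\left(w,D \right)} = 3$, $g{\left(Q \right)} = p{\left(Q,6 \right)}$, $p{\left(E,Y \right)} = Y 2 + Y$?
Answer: $-31688549$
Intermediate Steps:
$p{\left(E,Y \right)} = 3 Y$ ($p{\left(E,Y \right)} = 2 Y + Y = 3 Y$)
$g{\left(Q \right)} = 18$ ($g{\left(Q \right)} = 3 \cdot 6 = 18$)
$43 \left(-2 - 21\right) \left(-1 + \left(\left(4 - -3\right) + W{\left(5,-4 \right)}\right) g{\left(2 \right)}\right)^{2} = 43 \left(-2 - 21\right) \left(-1 + \left(\left(4 - -3\right) + 3\right) 18\right)^{2} = 43 \left(-2 - 21\right) \left(-1 + \left(\left(4 + 3\right) + 3\right) 18\right)^{2} = 43 \left(-23\right) \left(-1 + \left(7 + 3\right) 18\right)^{2} = - 989 \left(-1 + 10 \cdot 18\right)^{2} = - 989 \left(-1 + 180\right)^{2} = - 989 \cdot 179^{2} = \left(-989\right) 32041 = -31688549$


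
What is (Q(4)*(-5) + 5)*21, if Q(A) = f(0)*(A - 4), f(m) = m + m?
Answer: 105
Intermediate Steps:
f(m) = 2*m
Q(A) = 0 (Q(A) = (2*0)*(A - 4) = 0*(-4 + A) = 0)
(Q(4)*(-5) + 5)*21 = (0*(-5) + 5)*21 = (0 + 5)*21 = 5*21 = 105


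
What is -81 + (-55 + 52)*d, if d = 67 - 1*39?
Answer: -165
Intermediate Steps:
d = 28 (d = 67 - 39 = 28)
-81 + (-55 + 52)*d = -81 + (-55 + 52)*28 = -81 - 3*28 = -81 - 84 = -165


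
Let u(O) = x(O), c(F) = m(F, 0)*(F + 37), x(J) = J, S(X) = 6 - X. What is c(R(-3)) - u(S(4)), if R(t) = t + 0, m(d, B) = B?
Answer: -2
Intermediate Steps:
R(t) = t
c(F) = 0 (c(F) = 0*(F + 37) = 0*(37 + F) = 0)
u(O) = O
c(R(-3)) - u(S(4)) = 0 - (6 - 1*4) = 0 - (6 - 4) = 0 - 1*2 = 0 - 2 = -2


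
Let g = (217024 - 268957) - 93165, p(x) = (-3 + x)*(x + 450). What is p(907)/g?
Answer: -613364/72549 ≈ -8.4545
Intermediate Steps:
p(x) = (-3 + x)*(450 + x)
g = -145098 (g = -51933 - 93165 = -145098)
p(907)/g = (-1350 + 907² + 447*907)/(-145098) = (-1350 + 822649 + 405429)*(-1/145098) = 1226728*(-1/145098) = -613364/72549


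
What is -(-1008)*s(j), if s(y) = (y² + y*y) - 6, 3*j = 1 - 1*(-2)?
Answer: -4032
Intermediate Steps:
j = 1 (j = (1 - 1*(-2))/3 = (1 + 2)/3 = (⅓)*3 = 1)
s(y) = -6 + 2*y² (s(y) = (y² + y²) - 6 = 2*y² - 6 = -6 + 2*y²)
-(-1008)*s(j) = -(-1008)*(-6 + 2*1²) = -(-1008)*(-6 + 2*1) = -(-1008)*(-6 + 2) = -(-1008)*(-4) = -1008*4 = -4032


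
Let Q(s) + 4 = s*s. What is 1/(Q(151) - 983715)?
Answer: -1/960918 ≈ -1.0407e-6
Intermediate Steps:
Q(s) = -4 + s**2 (Q(s) = -4 + s*s = -4 + s**2)
1/(Q(151) - 983715) = 1/((-4 + 151**2) - 983715) = 1/((-4 + 22801) - 983715) = 1/(22797 - 983715) = 1/(-960918) = -1/960918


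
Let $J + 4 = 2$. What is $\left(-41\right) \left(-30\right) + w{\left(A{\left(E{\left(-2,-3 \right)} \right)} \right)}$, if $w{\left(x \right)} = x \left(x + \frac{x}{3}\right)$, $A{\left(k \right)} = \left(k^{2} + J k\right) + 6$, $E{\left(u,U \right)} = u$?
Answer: $\frac{4474}{3} \approx 1491.3$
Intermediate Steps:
$J = -2$ ($J = -4 + 2 = -2$)
$A{\left(k \right)} = 6 + k^{2} - 2 k$ ($A{\left(k \right)} = \left(k^{2} - 2 k\right) + 6 = 6 + k^{2} - 2 k$)
$w{\left(x \right)} = \frac{4 x^{2}}{3}$ ($w{\left(x \right)} = x \left(x + x \frac{1}{3}\right) = x \left(x + \frac{x}{3}\right) = x \frac{4 x}{3} = \frac{4 x^{2}}{3}$)
$\left(-41\right) \left(-30\right) + w{\left(A{\left(E{\left(-2,-3 \right)} \right)} \right)} = \left(-41\right) \left(-30\right) + \frac{4 \left(6 + \left(-2\right)^{2} - -4\right)^{2}}{3} = 1230 + \frac{4 \left(6 + 4 + 4\right)^{2}}{3} = 1230 + \frac{4 \cdot 14^{2}}{3} = 1230 + \frac{4}{3} \cdot 196 = 1230 + \frac{784}{3} = \frac{4474}{3}$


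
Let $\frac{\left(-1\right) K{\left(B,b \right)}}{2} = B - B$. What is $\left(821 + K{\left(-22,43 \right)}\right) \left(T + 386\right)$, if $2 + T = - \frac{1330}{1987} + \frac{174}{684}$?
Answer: $\frac{71335799215}{226518} \approx 3.1492 \cdot 10^{5}$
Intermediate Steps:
$T = - \frac{547033}{226518}$ ($T = -2 + \left(- \frac{1330}{1987} + \frac{174}{684}\right) = -2 + \left(\left(-1330\right) \frac{1}{1987} + 174 \cdot \frac{1}{684}\right) = -2 + \left(- \frac{1330}{1987} + \frac{29}{114}\right) = -2 - \frac{93997}{226518} = - \frac{547033}{226518} \approx -2.415$)
$K{\left(B,b \right)} = 0$ ($K{\left(B,b \right)} = - 2 \left(B - B\right) = \left(-2\right) 0 = 0$)
$\left(821 + K{\left(-22,43 \right)}\right) \left(T + 386\right) = \left(821 + 0\right) \left(- \frac{547033}{226518} + 386\right) = 821 \cdot \frac{86888915}{226518} = \frac{71335799215}{226518}$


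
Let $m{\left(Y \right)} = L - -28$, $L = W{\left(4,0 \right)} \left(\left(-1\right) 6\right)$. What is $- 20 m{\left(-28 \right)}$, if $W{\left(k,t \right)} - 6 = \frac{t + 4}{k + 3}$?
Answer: $\frac{1600}{7} \approx 228.57$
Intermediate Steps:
$W{\left(k,t \right)} = 6 + \frac{4 + t}{3 + k}$ ($W{\left(k,t \right)} = 6 + \frac{t + 4}{k + 3} = 6 + \frac{4 + t}{3 + k}$)
$L = - \frac{276}{7}$ ($L = \frac{22 + 0 + 6 \cdot 4}{3 + 4} \left(\left(-1\right) 6\right) = \frac{22 + 0 + 24}{7} \left(-6\right) = \frac{1}{7} \cdot 46 \left(-6\right) = \frac{46}{7} \left(-6\right) = - \frac{276}{7} \approx -39.429$)
$m{\left(Y \right)} = - \frac{80}{7}$ ($m{\left(Y \right)} = - \frac{276}{7} - -28 = - \frac{276}{7} + 28 = - \frac{80}{7}$)
$- 20 m{\left(-28 \right)} = \left(-20\right) \left(- \frac{80}{7}\right) = \frac{1600}{7}$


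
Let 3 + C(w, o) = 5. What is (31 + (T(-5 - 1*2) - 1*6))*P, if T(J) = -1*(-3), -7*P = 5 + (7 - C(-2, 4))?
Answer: -40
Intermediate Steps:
C(w, o) = 2 (C(w, o) = -3 + 5 = 2)
P = -10/7 (P = -(5 + (7 - 1*2))/7 = -(5 + (7 - 2))/7 = -(5 + 5)/7 = -⅐*10 = -10/7 ≈ -1.4286)
T(J) = 3
(31 + (T(-5 - 1*2) - 1*6))*P = (31 + (3 - 1*6))*(-10/7) = (31 + (3 - 6))*(-10/7) = (31 - 3)*(-10/7) = 28*(-10/7) = -40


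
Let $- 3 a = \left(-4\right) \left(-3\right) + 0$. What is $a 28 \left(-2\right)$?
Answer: $224$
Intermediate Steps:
$a = -4$ ($a = - \frac{\left(-4\right) \left(-3\right) + 0}{3} = - \frac{12 + 0}{3} = \left(- \frac{1}{3}\right) 12 = -4$)
$a 28 \left(-2\right) = \left(-4\right) 28 \left(-2\right) = \left(-112\right) \left(-2\right) = 224$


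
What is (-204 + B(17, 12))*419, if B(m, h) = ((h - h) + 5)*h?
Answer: -60336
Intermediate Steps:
B(m, h) = 5*h (B(m, h) = (0 + 5)*h = 5*h)
(-204 + B(17, 12))*419 = (-204 + 5*12)*419 = (-204 + 60)*419 = -144*419 = -60336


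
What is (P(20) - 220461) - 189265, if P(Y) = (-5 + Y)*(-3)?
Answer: -409771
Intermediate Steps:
P(Y) = 15 - 3*Y
(P(20) - 220461) - 189265 = ((15 - 3*20) - 220461) - 189265 = ((15 - 60) - 220461) - 189265 = (-45 - 220461) - 189265 = -220506 - 189265 = -409771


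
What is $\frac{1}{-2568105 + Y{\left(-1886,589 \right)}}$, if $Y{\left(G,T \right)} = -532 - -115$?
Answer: $- \frac{1}{2568522} \approx -3.8933 \cdot 10^{-7}$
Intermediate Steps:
$Y{\left(G,T \right)} = -417$ ($Y{\left(G,T \right)} = -532 + 115 = -417$)
$\frac{1}{-2568105 + Y{\left(-1886,589 \right)}} = \frac{1}{-2568105 - 417} = \frac{1}{-2568522} = - \frac{1}{2568522}$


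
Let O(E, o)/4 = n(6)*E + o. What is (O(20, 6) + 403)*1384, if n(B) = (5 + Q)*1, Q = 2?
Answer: 1366008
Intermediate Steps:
n(B) = 7 (n(B) = (5 + 2)*1 = 7*1 = 7)
O(E, o) = 4*o + 28*E (O(E, o) = 4*(7*E + o) = 4*(o + 7*E) = 4*o + 28*E)
(O(20, 6) + 403)*1384 = ((4*6 + 28*20) + 403)*1384 = ((24 + 560) + 403)*1384 = (584 + 403)*1384 = 987*1384 = 1366008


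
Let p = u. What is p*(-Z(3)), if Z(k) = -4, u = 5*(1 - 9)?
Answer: -160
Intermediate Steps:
u = -40 (u = 5*(-8) = -40)
p = -40
p*(-Z(3)) = -(-40)*(-4) = -40*4 = -160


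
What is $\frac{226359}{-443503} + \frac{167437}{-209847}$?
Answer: $- \frac{121759568884}{93067774041} \approx -1.3083$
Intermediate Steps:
$\frac{226359}{-443503} + \frac{167437}{-209847} = 226359 \left(- \frac{1}{443503}\right) + 167437 \left(- \frac{1}{209847}\right) = - \frac{226359}{443503} - \frac{167437}{209847} = - \frac{121759568884}{93067774041}$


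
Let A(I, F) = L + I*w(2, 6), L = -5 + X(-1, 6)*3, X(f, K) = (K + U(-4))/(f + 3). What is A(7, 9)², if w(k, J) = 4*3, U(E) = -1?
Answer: 29929/4 ≈ 7482.3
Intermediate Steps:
X(f, K) = (-1 + K)/(3 + f) (X(f, K) = (K - 1)/(f + 3) = (-1 + K)/(3 + f))
L = 5/2 (L = -5 + ((-1 + 6)/(3 - 1))*3 = -5 + (5/2)*3 = -5 + 15/2 = 5/2 ≈ 2.5000)
w(k, J) = 12
A(I, F) = 5/2 + 12*I (A(I, F) = 5/2 + I*12 = 5/2 + 12*I)
A(7, 9)² = (5/2 + 12*7)² = (5/2 + 84)² = (173/2)² = 29929/4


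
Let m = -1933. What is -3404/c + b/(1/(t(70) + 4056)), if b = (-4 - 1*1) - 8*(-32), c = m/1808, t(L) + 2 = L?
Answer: 2007049124/1933 ≈ 1.0383e+6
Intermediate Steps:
t(L) = -2 + L
c = -1933/1808 ≈ -1.0691
b = 251 (b = (-4 - 1) + 256 = -5 + 256 = 251)
-3404/c + b/(1/(t(70) + 4056)) = -3404/(-1933/1808) + 251/(1/((-2 + 70) + 4056)) = -3404*(-1808/1933) + 251/(1/(68 + 4056)) = 6154432/1933 + 251/(1/4124) = 6154432/1933 + 251*4124 = 6154432/1933 + 1035124 = 2007049124/1933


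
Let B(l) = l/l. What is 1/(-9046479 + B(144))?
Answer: -1/9046478 ≈ -1.1054e-7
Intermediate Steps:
B(l) = 1
1/(-9046479 + B(144)) = 1/(-9046479 + 1) = 1/(-9046478) = -1/9046478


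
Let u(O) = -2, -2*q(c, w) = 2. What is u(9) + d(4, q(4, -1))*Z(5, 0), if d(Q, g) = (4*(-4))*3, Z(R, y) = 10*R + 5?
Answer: -2642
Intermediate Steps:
q(c, w) = -1 (q(c, w) = -1/2*2 = -1)
Z(R, y) = 5 + 10*R
d(Q, g) = -48 (d(Q, g) = -16*3 = -48)
u(9) + d(4, q(4, -1))*Z(5, 0) = -2 - 48*(5 + 10*5) = -2 - 48*(5 + 50) = -2 - 48*55 = -2 - 2640 = -2642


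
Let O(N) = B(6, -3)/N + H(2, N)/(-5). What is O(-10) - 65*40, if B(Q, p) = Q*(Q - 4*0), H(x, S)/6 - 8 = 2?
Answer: -13078/5 ≈ -2615.6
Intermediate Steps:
H(x, S) = 60 (H(x, S) = 48 + 6*2 = 48 + 12 = 60)
B(Q, p) = Q**2 (B(Q, p) = Q*(Q + 0) = Q*Q = Q**2)
O(N) = -12 + 36/N (O(N) = 6**2/N + 60/(-5) = 36/N + 60*(-1/5) = 36/N - 12 = -12 + 36/N)
O(-10) - 65*40 = (-12 + 36/(-10)) - 65*40 = (-12 + 36*(-1/10)) - 2600 = (-12 - 18/5) - 2600 = -78/5 - 2600 = -13078/5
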